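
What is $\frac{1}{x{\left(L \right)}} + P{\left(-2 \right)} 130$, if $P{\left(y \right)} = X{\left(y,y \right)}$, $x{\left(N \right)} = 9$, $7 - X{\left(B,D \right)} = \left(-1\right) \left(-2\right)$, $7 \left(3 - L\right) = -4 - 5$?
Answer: $\frac{5851}{9} \approx 650.11$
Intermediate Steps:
$L = \frac{30}{7}$ ($L = 3 - \frac{-4 - 5}{7} = 3 - - \frac{9}{7} = 3 + \frac{9}{7} = \frac{30}{7} \approx 4.2857$)
$X{\left(B,D \right)} = 5$ ($X{\left(B,D \right)} = 7 - \left(-1\right) \left(-2\right) = 7 - 2 = 5$)
$P{\left(y \right)} = 5$
$\frac{1}{x{\left(L \right)}} + P{\left(-2 \right)} 130 = \frac{1}{9} + 5 \cdot 130 = \frac{1}{9} + 650 = \frac{5851}{9}$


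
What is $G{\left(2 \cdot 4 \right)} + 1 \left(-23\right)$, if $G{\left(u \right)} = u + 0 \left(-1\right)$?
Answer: $-15$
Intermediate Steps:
$G{\left(u \right)} = u$ ($G{\left(u \right)} = u + 0 = u$)
$G{\left(2 \cdot 4 \right)} + 1 \left(-23\right) = 2 \cdot 4 + 1 \left(-23\right) = 8 - 23 = -15$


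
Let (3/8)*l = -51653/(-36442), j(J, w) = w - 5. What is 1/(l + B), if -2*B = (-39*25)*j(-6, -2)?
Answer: -15618/53237393 ≈ -0.00029337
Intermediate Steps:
j(J, w) = -5 + w
B = -6825/2 (B = -(-39*25)*(-5 - 2)/2 = -(-975)*(-7)/2 = -½*6825 = -6825/2 ≈ -3412.5)
l = 29516/7809 (l = 8*(-51653/(-36442))/3 = 8*(-51653*(-1/36442))/3 = (8/3)*(7379/5206) = 29516/7809 ≈ 3.7797)
1/(l + B) = 1/(29516/7809 - 6825/2) = 1/(-53237393/15618) = -15618/53237393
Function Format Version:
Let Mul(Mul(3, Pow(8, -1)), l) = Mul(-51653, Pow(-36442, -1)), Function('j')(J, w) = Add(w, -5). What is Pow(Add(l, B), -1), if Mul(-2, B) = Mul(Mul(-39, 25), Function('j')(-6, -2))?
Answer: Rational(-15618, 53237393) ≈ -0.00029337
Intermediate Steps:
Function('j')(J, w) = Add(-5, w)
B = Rational(-6825, 2) (B = Mul(Rational(-1, 2), Mul(Mul(-39, 25), Add(-5, -2))) = Mul(Rational(-1, 2), Mul(-975, -7)) = Mul(Rational(-1, 2), 6825) = Rational(-6825, 2) ≈ -3412.5)
l = Rational(29516, 7809) (l = Mul(Rational(8, 3), Mul(-51653, Pow(-36442, -1))) = Mul(Rational(8, 3), Mul(-51653, Rational(-1, 36442))) = Mul(Rational(8, 3), Rational(7379, 5206)) = Rational(29516, 7809) ≈ 3.7797)
Pow(Add(l, B), -1) = Pow(Add(Rational(29516, 7809), Rational(-6825, 2)), -1) = Pow(Rational(-53237393, 15618), -1) = Rational(-15618, 53237393)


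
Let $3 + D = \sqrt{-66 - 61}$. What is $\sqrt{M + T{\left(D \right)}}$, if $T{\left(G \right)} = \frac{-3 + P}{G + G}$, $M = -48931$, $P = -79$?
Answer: $\sqrt{\frac{146752 - 48931 i \sqrt{127}}{-3 + i \sqrt{127}}} \approx 0.0077 + 221.2 i$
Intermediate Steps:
$D = -3 + i \sqrt{127}$ ($D = -3 + \sqrt{-66 - 61} = -3 + \sqrt{-127} = -3 + i \sqrt{127} \approx -3.0 + 11.269 i$)
$T{\left(G \right)} = - \frac{41}{G}$ ($T{\left(G \right)} = \frac{-3 - 79}{G + G} = - \frac{82}{2 G} = - 82 \frac{1}{2 G} = - \frac{41}{G}$)
$\sqrt{M + T{\left(D \right)}} = \sqrt{-48931 - \frac{41}{-3 + i \sqrt{127}}}$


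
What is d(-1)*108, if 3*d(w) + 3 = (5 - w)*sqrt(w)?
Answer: -108 + 216*I ≈ -108.0 + 216.0*I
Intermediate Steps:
d(w) = -1 + sqrt(w)*(5 - w)/3 (d(w) = -1 + ((5 - w)*sqrt(w))/3 = -1 + (sqrt(w)*(5 - w))/3 = -1 + sqrt(w)*(5 - w)/3)
d(-1)*108 = (-1 - (-1)*I/3 + 5*sqrt(-1)/3)*108 = (-1 - (-1)*I/3 + 5*I/3)*108 = (-1 + I/3 + 5*I/3)*108 = (-1 + 2*I)*108 = -108 + 216*I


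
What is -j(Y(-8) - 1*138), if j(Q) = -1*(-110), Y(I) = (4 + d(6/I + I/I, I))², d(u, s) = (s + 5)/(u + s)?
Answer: -110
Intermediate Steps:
d(u, s) = (5 + s)/(s + u)
Y(I) = (4 + (5 + I)/(1 + I + 6/I))² (Y(I) = (4 + (5 + I)/(I + (6/I + I/I)))² = (4 + (5 + I)/(I + (6/I + 1)))² = (4 + (5 + I)/(I + (1 + 6/I)))² = (4 + (5 + I)/(1 + I + 6/I))²)
j(Q) = 110
-j(Y(-8) - 1*138) = -1*110 = -110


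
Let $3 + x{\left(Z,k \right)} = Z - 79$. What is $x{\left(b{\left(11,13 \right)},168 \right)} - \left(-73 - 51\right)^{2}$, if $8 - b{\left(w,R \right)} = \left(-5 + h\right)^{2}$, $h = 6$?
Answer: $-15451$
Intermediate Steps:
$b{\left(w,R \right)} = 7$ ($b{\left(w,R \right)} = 8 - \left(-5 + 6\right)^{2} = 8 - 1^{2} = 8 - 1 = 7$)
$x{\left(Z,k \right)} = -82 + Z$ ($x{\left(Z,k \right)} = -3 + \left(Z - 79\right) = -3 + \left(-79 + Z\right) = -82 + Z$)
$x{\left(b{\left(11,13 \right)},168 \right)} - \left(-73 - 51\right)^{2} = \left(-82 + 7\right) - \left(-73 - 51\right)^{2} = -75 - \left(-124\right)^{2} = -75 - 15376 = -15451$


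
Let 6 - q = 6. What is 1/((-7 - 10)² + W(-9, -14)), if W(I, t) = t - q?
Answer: 1/275 ≈ 0.0036364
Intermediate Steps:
q = 0 (q = 6 - 1*6 = 6 - 6 = 0)
W(I, t) = t (W(I, t) = t - 1*0 = t + 0 = t)
1/((-7 - 10)² + W(-9, -14)) = 1/((-7 - 10)² - 14) = 1/((-17)² - 14) = 1/(289 - 14) = 1/275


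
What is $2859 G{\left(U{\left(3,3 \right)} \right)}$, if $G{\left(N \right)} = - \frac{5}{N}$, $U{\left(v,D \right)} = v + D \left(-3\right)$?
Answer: $\frac{4765}{2} \approx 2382.5$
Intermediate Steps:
$U{\left(v,D \right)} = v - 3 D$
$2859 G{\left(U{\left(3,3 \right)} \right)} = 2859 \left(- \frac{5}{3 - 9}\right) = 2859 \left(- \frac{5}{-6}\right) = 2859 \left(\left(-5\right) \left(- \frac{1}{6}\right)\right) = 2859 \cdot \frac{5}{6} = \frac{4765}{2}$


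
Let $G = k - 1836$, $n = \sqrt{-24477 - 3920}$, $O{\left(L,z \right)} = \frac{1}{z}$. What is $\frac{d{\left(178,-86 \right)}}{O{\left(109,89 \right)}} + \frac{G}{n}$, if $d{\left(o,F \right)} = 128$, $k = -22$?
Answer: $11392 + \frac{1858 i \sqrt{28397}}{28397} \approx 11392.0 + 11.026 i$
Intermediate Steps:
$n = i \sqrt{28397}$ ($n = \sqrt{-28397} = i \sqrt{28397} \approx 168.51 i$)
$G = -1858$ ($G = -22 - 1836 = -1858$)
$\frac{d{\left(178,-86 \right)}}{O{\left(109,89 \right)}} + \frac{G}{n} = \frac{128}{\frac{1}{89}} - \frac{1858}{i \sqrt{28397}} = 128 \frac{1}{\frac{1}{89}} - 1858 \left(- \frac{i \sqrt{28397}}{28397}\right) = 128 \cdot 89 + \frac{1858 i \sqrt{28397}}{28397} = 11392 + \frac{1858 i \sqrt{28397}}{28397}$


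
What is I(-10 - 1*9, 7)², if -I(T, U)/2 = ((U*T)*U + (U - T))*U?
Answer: 160528900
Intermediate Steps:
I(T, U) = -2*U*(U - T + T*U²) (I(T, U) = -2*((U*T)*U + (U - T))*U = -2*((T*U)*U + (U - T))*U = -2*(T*U² + (U - T))*U = -2*(U - T + T*U²)*U = -2*U*(U - T + T*U²))
I(-10 - 1*9, 7)² = (2*7*((-10 - 1*9) - 1*7 - 1*(-10 - 1*9)*7²))² = (2*7*((-10 - 9) - 7 - 1*(-10 - 9)*49))² = (2*7*(-19 - 7 - 1*(-19)*49))² = (2*7*(-19 - 7 + 931))² = (2*7*905)² = 12670² = 160528900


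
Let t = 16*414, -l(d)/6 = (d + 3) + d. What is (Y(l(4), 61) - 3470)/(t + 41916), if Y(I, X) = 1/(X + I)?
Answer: -17351/242700 ≈ -0.071492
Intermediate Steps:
l(d) = -18 - 12*d (l(d) = -6*((d + 3) + d) = -6*((3 + d) + d) = -6*(3 + 2*d) = -18 - 12*d)
t = 6624
Y(I, X) = 1/(I + X)
(Y(l(4), 61) - 3470)/(t + 41916) = (1/((-18 - 12*4) + 61) - 3470)/(6624 + 41916) = (1/((-18 - 48) + 61) - 3470)/48540 = (1/(-66 + 61) - 3470)*(1/48540) = (1/(-5) - 3470)*(1/48540) = (-⅕ - 3470)*(1/48540) = -17351/5*1/48540 = -17351/242700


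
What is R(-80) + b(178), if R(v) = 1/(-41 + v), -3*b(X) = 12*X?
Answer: -86153/121 ≈ -712.01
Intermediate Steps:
b(X) = -4*X
R(-80) + b(178) = 1/(-41 - 80) - 4*178 = 1/(-121) - 712 = -1/121 - 712 = -86153/121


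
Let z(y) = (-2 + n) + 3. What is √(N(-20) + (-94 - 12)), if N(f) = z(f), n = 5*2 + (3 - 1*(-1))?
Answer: I*√91 ≈ 9.5394*I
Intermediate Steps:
n = 14 (n = 10 + (3 + 1) = 10 + 4 = 14)
z(y) = 15 (z(y) = (-2 + 14) + 3 = 12 + 3 = 15)
N(f) = 15
√(N(-20) + (-94 - 12)) = √(15 + (-94 - 12)) = √(15 - 106) = √(-91) = I*√91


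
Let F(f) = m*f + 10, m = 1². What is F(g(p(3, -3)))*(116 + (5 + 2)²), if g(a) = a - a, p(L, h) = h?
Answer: 1650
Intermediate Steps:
m = 1
g(a) = 0
F(f) = 10 + f (F(f) = 1*f + 10 = f + 10 = 10 + f)
F(g(p(3, -3)))*(116 + (5 + 2)²) = (10 + 0)*(116 + (5 + 2)²) = 10*(116 + 7²) = 10*(116 + 49) = 10*165 = 1650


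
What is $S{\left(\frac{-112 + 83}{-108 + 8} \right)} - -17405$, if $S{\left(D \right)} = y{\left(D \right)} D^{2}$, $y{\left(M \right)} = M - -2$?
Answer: $\frac{17405192589}{1000000} \approx 17405.0$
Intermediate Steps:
$y{\left(M \right)} = 2 + M$ ($y{\left(M \right)} = M + 2 = 2 + M$)
$S{\left(D \right)} = D^{2} \left(2 + D\right)$ ($S{\left(D \right)} = \left(2 + D\right) D^{2} = D^{2} \left(2 + D\right)$)
$S{\left(\frac{-112 + 83}{-108 + 8} \right)} - -17405 = \left(\frac{-112 + 83}{-108 + 8}\right)^{2} \left(2 + \frac{-112 + 83}{-108 + 8}\right) - -17405 = \left(- \frac{29}{-100}\right)^{2} \left(2 - \frac{29}{-100}\right) + 17405 = \left(\left(-29\right) \left(- \frac{1}{100}\right)\right)^{2} \left(2 - - \frac{29}{100}\right) + 17405 = \left(\frac{29}{100}\right)^{2} \left(2 + \frac{29}{100}\right) + 17405 = \frac{841}{10000} \cdot \frac{229}{100} + 17405 = \frac{192589}{1000000} + 17405 = \frac{17405192589}{1000000}$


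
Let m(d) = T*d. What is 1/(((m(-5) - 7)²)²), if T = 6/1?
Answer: 1/1874161 ≈ 5.3357e-7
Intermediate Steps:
T = 6 (T = 6*1 = 6)
m(d) = 6*d
1/(((m(-5) - 7)²)²) = 1/(((6*(-5) - 7)²)²) = 1/(((-30 - 7)²)²) = 1/(((-37)²)²) = 1/(1369²) = 1/1874161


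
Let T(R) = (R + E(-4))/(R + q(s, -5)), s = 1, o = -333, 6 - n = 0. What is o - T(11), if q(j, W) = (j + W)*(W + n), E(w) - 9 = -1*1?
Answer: -2350/7 ≈ -335.71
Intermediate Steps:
n = 6 (n = 6 - 1*0 = 6 + 0 = 6)
E(w) = 8 (E(w) = 9 - 1*1 = 9 - 1 = 8)
q(j, W) = (6 + W)*(W + j) (q(j, W) = (j + W)*(W + 6) = (W + j)*(6 + W) = (6 + W)*(W + j))
T(R) = (8 + R)/(-4 + R) (T(R) = (R + 8)/(R + ((-5)**2 + 6*(-5) + 6*1 - 5*1)) = (8 + R)/(R + (25 - 30 + 6 - 5)) = (8 + R)/(R - 4) = (8 + R)/(-4 + R))
o - T(11) = -333 - (8 + 11)/(-4 + 11) = -333 - 19/7 = -2350/7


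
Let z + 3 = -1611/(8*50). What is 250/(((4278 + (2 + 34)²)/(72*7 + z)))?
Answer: 331315/14864 ≈ 22.290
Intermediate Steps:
z = -2811/400 (z = -3 - 1611/(8*50) = -3 - 1611/400 = -2811/400 ≈ -7.0275)
250/(((4278 + (2 + 34)²)/(72*7 + z))) = 250/(((4278 + (2 + 34)²)/(72*7 - 2811/400))) = 250/(((4278 + 36²)/(504 - 2811/400))) = 250/(((4278 + 1296)/(198789/400))) = 250/((5574*(400/198789))) = 250/(743200/66263) = 250*(66263/743200) = 331315/14864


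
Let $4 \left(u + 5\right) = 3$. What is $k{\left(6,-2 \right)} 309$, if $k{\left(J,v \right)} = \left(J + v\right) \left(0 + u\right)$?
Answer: $-5253$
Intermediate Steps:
$u = - \frac{17}{4}$ ($u = -5 + \frac{1}{4} \cdot 3 = -5 + \frac{3}{4} = - \frac{17}{4} \approx -4.25$)
$k{\left(J,v \right)} = - \frac{17 J}{4} - \frac{17 v}{4}$ ($k{\left(J,v \right)} = \left(J + v\right) \left(0 - \frac{17}{4}\right) = \left(J + v\right) \left(- \frac{17}{4}\right) = - \frac{17 J}{4} - \frac{17 v}{4}$)
$k{\left(6,-2 \right)} 309 = \left(\left(- \frac{17}{4}\right) 6 - - \frac{17}{2}\right) 309 = \left(- \frac{51}{2} + \frac{17}{2}\right) 309 = \left(-17\right) 309 = -5253$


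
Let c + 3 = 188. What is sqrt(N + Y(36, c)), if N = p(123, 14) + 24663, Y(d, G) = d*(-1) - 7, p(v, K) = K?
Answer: sqrt(24634) ≈ 156.95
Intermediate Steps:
c = 185 (c = -3 + 188 = 185)
Y(d, G) = -7 - d (Y(d, G) = -d - 7 = -7 - d)
N = 24677 (N = 14 + 24663 = 24677)
sqrt(N + Y(36, c)) = sqrt(24677 + (-7 - 1*36)) = sqrt(24677 + (-7 - 36)) = sqrt(24677 - 43) = sqrt(24634)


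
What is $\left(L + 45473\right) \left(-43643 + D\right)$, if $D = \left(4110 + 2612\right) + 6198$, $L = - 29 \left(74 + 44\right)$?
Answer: $-1291932873$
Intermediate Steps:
$L = -3422$ ($L = \left(-29\right) 118 = -3422$)
$D = 12920$ ($D = 6722 + 6198 = 12920$)
$\left(L + 45473\right) \left(-43643 + D\right) = \left(-3422 + 45473\right) \left(-43643 + 12920\right) = 42051 \left(-30723\right) = -1291932873$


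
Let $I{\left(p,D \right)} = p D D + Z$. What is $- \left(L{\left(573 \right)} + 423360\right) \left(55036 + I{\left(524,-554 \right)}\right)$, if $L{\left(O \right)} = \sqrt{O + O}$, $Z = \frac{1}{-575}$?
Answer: $- \frac{7832620319243328}{115} - \frac{92505436499 \sqrt{1146}}{575} \approx -6.8115 \cdot 10^{13}$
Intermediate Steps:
$Z = - \frac{1}{575} \approx -0.0017391$
$L{\left(O \right)} = \sqrt{2} \sqrt{O}$ ($L{\left(O \right)} = \sqrt{2 O} = \sqrt{2} \sqrt{O}$)
$I{\left(p,D \right)} = - \frac{1}{575} + p D^{2}$ ($I{\left(p,D \right)} = p D D - \frac{1}{575} = D p D - \frac{1}{575} = p D^{2} - \frac{1}{575} = - \frac{1}{575} + p D^{2}$)
$- \left(L{\left(573 \right)} + 423360\right) \left(55036 + I{\left(524,-554 \right)}\right) = - \left(\sqrt{2} \sqrt{573} + 423360\right) \left(55036 - \left(\frac{1}{575} - 524 \left(-554\right)^{2}\right)\right) = - \left(\sqrt{1146} + 423360\right) \left(55036 + \left(- \frac{1}{575} + 524 \cdot 306916\right)\right) = - \left(423360 + \sqrt{1146}\right) \left(55036 + \left(- \frac{1}{575} + 160823984\right)\right) = - \left(423360 + \sqrt{1146}\right) \left(55036 + \frac{92473790799}{575}\right) = - \frac{\left(423360 + \sqrt{1146}\right) 92505436499}{575} = - (\frac{7832620319243328}{115} + \frac{92505436499 \sqrt{1146}}{575}) = - \frac{7832620319243328}{115} - \frac{92505436499 \sqrt{1146}}{575}$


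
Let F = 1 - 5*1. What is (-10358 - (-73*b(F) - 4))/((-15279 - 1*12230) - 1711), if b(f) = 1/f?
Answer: 41489/116880 ≈ 0.35497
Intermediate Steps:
F = -4 (F = 1 - 5 = -4)
(-10358 - (-73*b(F) - 4))/((-15279 - 1*12230) - 1711) = (-10358 - (-73/(-4) - 4))/((-15279 - 1*12230) - 1711) = (-10358 - (-73*(-¼) - 4))/((-15279 - 12230) - 1711) = (-10358 - (73/4 - 4))/(-27509 - 1711) = (-10358 - 1*57/4)/(-29220) = (-10358 - 57/4)*(-1/29220) = -41489/4*(-1/29220) = 41489/116880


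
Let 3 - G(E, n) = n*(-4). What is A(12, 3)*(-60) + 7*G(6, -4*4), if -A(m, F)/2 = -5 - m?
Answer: -2467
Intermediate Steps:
G(E, n) = 3 + 4*n (G(E, n) = 3 - n*(-4) = 3 - (-4)*n = 3 + 4*n)
A(m, F) = 10 + 2*m (A(m, F) = -2*(-5 - m) = 10 + 2*m)
A(12, 3)*(-60) + 7*G(6, -4*4) = (10 + 2*12)*(-60) + 7*(3 + 4*(-4*4)) = (10 + 24)*(-60) + 7*(3 + 4*(-16)) = 34*(-60) + 7*(3 - 64) = -2040 + 7*(-61) = -2040 - 427 = -2467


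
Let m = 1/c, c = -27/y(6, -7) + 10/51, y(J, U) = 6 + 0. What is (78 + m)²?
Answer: 1165539600/192721 ≈ 6047.8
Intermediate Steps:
y(J, U) = 6
c = -439/102 (c = -27/6 + 10/51 = -27*⅙ + 10*(1/51) = -9/2 + 10/51 = -439/102 ≈ -4.3039)
m = -102/439 (m = 1/(-439/102) = -102/439 ≈ -0.23235)
(78 + m)² = (78 - 102/439)² = (34140/439)² = 1165539600/192721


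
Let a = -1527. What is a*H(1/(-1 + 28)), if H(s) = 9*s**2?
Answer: -509/27 ≈ -18.852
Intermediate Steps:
a*H(1/(-1 + 28)) = -13743*(1/(-1 + 28))**2 = -13743*(1/27)**2 = -13743/729 = -1527*1/81 = -509/27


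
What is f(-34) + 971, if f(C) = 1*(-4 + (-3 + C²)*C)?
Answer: -38235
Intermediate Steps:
f(C) = -4 + C*(-3 + C²) (f(C) = 1*(-4 + C*(-3 + C²)) = -4 + C*(-3 + C²))
f(-34) + 971 = (-4 + (-34)³ - 3*(-34)) + 971 = (-4 - 39304 + 102) + 971 = -39206 + 971 = -38235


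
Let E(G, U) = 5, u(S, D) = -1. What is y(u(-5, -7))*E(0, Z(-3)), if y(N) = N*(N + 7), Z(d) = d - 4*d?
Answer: -30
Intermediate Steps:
Z(d) = -3*d
y(N) = N*(7 + N)
y(u(-5, -7))*E(0, Z(-3)) = -(7 - 1)*5 = -1*6*5 = -6*5 = -30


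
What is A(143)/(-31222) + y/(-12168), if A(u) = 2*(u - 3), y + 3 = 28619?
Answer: -56053487/23744331 ≈ -2.3607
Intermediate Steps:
y = 28616 (y = -3 + 28619 = 28616)
A(u) = -6 + 2*u (A(u) = 2*(-3 + u) = -6 + 2*u)
A(143)/(-31222) + y/(-12168) = (-6 + 2*143)/(-31222) + 28616/(-12168) = (-6 + 286)*(-1/31222) + 28616*(-1/12168) = 280*(-1/31222) - 3577/1521 = -140/15611 - 3577/1521 = -56053487/23744331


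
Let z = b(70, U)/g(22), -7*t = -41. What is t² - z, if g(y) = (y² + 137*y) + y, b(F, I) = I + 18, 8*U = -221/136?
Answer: 378639869/11038720 ≈ 34.301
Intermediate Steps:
U = -13/64 (U = (-221/136)/8 = (-221*1/136)/8 = (⅛)*(-13/8) = -13/64 ≈ -0.20313)
b(F, I) = 18 + I
g(y) = y² + 138*y
t = 41/7 (t = -⅐*(-41) = 41/7 ≈ 5.8571)
z = 1139/225280 (z = (18 - 13/64)/((22*(138 + 22))) = 1139/(64*((22*160))) = (1139/64)/3520 = (1139/64)*(1/3520) = 1139/225280 ≈ 0.0050559)
t² - z = (41/7)² - 1*1139/225280 = 1681/49 - 1139/225280 = 378639869/11038720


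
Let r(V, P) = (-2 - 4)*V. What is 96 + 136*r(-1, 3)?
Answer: 912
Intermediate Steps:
r(V, P) = -6*V
96 + 136*r(-1, 3) = 96 + 136*(-6*(-1)) = 96 + 136*6 = 96 + 816 = 912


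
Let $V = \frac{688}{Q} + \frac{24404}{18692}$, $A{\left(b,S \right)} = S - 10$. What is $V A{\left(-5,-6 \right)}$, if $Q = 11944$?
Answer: $- \frac{152170736}{6976789} \approx -21.811$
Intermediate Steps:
$A{\left(b,S \right)} = -10 + S$
$V = \frac{9510671}{6976789}$ ($V = \frac{688}{11944} + \frac{24404}{18692} = 688 \cdot \frac{1}{11944} + 24404 \cdot \frac{1}{18692} = \frac{86}{1493} + \frac{6101}{4673} = \frac{9510671}{6976789} \approx 1.3632$)
$V A{\left(-5,-6 \right)} = \frac{9510671 \left(-10 - 6\right)}{6976789} = \frac{9510671}{6976789} \left(-16\right) = - \frac{152170736}{6976789}$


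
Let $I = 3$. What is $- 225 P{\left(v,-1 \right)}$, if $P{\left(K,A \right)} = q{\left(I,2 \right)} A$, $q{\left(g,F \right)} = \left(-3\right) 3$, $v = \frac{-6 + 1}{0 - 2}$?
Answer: $-2025$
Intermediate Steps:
$v = \frac{5}{2}$ ($v = - \frac{5}{-2} = \left(-5\right) \left(- \frac{1}{2}\right) = \frac{5}{2} \approx 2.5$)
$q{\left(g,F \right)} = -9$
$P{\left(K,A \right)} = - 9 A$
$- 225 P{\left(v,-1 \right)} = - 225 \left(\left(-9\right) \left(-1\right)\right) = \left(-225\right) 9 = -2025$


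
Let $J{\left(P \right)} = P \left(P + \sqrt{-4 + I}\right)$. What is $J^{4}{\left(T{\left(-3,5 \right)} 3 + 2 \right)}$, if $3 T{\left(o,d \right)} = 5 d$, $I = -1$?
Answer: $270820207836 + 41554434672 i \sqrt{5} \approx 2.7082 \cdot 10^{11} + 9.2919 \cdot 10^{10} i$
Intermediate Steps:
$T{\left(o,d \right)} = \frac{5 d}{3}$
$J{\left(P \right)} = P \left(P + i \sqrt{5}\right)$ ($J{\left(P \right)} = P \left(P + \sqrt{-4 - 1}\right) = P \left(P + \sqrt{-5}\right) = P \left(P + i \sqrt{5}\right)$)
$J^{4}{\left(T{\left(-3,5 \right)} 3 + 2 \right)} = \left(\left(\frac{5}{3} \cdot 5 \cdot 3 + 2\right) \left(\left(\frac{5}{3} \cdot 5 \cdot 3 + 2\right) + i \sqrt{5}\right)\right)^{4} = \left(\left(\frac{25}{3} \cdot 3 + 2\right) \left(\left(\frac{25}{3} \cdot 3 + 2\right) + i \sqrt{5}\right)\right)^{4} = \left(\left(25 + 2\right) \left(\left(25 + 2\right) + i \sqrt{5}\right)\right)^{4} = \left(27 \left(27 + i \sqrt{5}\right)\right)^{4} = \left(729 + 27 i \sqrt{5}\right)^{4}$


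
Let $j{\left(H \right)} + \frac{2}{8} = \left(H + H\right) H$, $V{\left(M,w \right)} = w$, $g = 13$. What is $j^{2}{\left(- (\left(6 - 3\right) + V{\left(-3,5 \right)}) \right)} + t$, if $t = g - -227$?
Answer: $\frac{264961}{16} \approx 16560.0$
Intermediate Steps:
$j{\left(H \right)} = - \frac{1}{4} + 2 H^{2}$ ($j{\left(H \right)} = - \frac{1}{4} + \left(H + H\right) H = - \frac{1}{4} + 2 H H = - \frac{1}{4} + 2 H^{2}$)
$t = 240$ ($t = 13 - -227 = 13 + 227 = 240$)
$j^{2}{\left(- (\left(6 - 3\right) + V{\left(-3,5 \right)}) \right)} + t = \left(- \frac{1}{4} + 2 \left(- (\left(6 - 3\right) + 5)\right)^{2}\right)^{2} + 240 = \left(- \frac{1}{4} + 2 \left(- (3 + 5)\right)^{2}\right)^{2} + 240 = \left(- \frac{1}{4} + 2 \left(\left(-1\right) 8\right)^{2}\right)^{2} + 240 = \left(- \frac{1}{4} + 2 \left(-8\right)^{2}\right)^{2} + 240 = \left(- \frac{1}{4} + 2 \cdot 64\right)^{2} + 240 = \left(- \frac{1}{4} + 128\right)^{2} + 240 = \left(\frac{511}{4}\right)^{2} + 240 = \frac{261121}{16} + 240 = \frac{264961}{16}$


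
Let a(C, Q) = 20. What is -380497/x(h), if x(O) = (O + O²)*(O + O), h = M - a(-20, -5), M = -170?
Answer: 380497/13645800 ≈ 0.027884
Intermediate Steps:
h = -190 (h = -170 - 1*20 = -170 - 20 = -190)
x(O) = 2*O*(O + O²) (x(O) = (O + O²)*(2*O) = 2*O*(O + O²))
-380497/x(h) = -380497*1/(72200*(1 - 190)) = -380497/(2*36100*(-189)) = -380497/(-13645800) = -380497*(-1/13645800) = 380497/13645800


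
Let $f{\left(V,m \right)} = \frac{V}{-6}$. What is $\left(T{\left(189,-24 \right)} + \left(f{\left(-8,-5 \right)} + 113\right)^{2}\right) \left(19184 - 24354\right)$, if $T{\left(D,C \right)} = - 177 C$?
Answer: $- \frac{805904770}{9} \approx -8.9545 \cdot 10^{7}$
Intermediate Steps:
$f{\left(V,m \right)} = - \frac{V}{6}$ ($f{\left(V,m \right)} = V \left(- \frac{1}{6}\right) = - \frac{V}{6}$)
$\left(T{\left(189,-24 \right)} + \left(f{\left(-8,-5 \right)} + 113\right)^{2}\right) \left(19184 - 24354\right) = \left(\left(-177\right) \left(-24\right) + \left(\left(- \frac{1}{6}\right) \left(-8\right) + 113\right)^{2}\right) \left(19184 - 24354\right) = \left(4248 + \left(\frac{4}{3} + 113\right)^{2}\right) \left(-5170\right) = \left(4248 + \left(\frac{343}{3}\right)^{2}\right) \left(-5170\right) = \left(4248 + \frac{117649}{9}\right) \left(-5170\right) = \frac{155881}{9} \left(-5170\right) = - \frac{805904770}{9}$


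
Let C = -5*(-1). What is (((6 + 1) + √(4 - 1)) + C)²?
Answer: (12 + √3)² ≈ 188.57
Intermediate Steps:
C = 5
(((6 + 1) + √(4 - 1)) + C)² = (((6 + 1) + √(4 - 1)) + 5)² = ((7 + √3) + 5)² = (12 + √3)²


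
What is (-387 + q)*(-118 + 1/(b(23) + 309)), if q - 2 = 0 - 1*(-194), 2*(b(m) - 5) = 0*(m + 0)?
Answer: 7076741/314 ≈ 22537.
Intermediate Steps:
b(m) = 5 (b(m) = 5 + (0*(m + 0))/2 = 5 + (0*m)/2 = 5 + (1/2)*0 = 5 + 0 = 5)
q = 196 (q = 2 + (0 - 1*(-194)) = 2 + (0 + 194) = 2 + 194 = 196)
(-387 + q)*(-118 + 1/(b(23) + 309)) = (-387 + 196)*(-118 + 1/(5 + 309)) = -191*(-118 + 1/314) = -191*(-37051/314) = 7076741/314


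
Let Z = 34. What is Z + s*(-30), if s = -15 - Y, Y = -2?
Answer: 424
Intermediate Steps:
s = -13 (s = -15 - 1*(-2) = -15 + 2 = -13)
Z + s*(-30) = 34 - 13*(-30) = 34 + 390 = 424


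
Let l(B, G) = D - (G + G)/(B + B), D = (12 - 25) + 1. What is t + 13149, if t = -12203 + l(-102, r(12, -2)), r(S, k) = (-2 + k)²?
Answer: 47642/51 ≈ 934.16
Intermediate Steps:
D = -12 (D = -13 + 1 = -12)
l(B, G) = -12 - G/B (l(B, G) = -12 - (G + G)/(B + B) = -12 - 2*G/(2*B) = -12 - 2*G*1/(2*B) = -12 - G/B)
t = -622957/51 (t = -12203 + (-12 - 1*(-2 - 2)²/(-102)) = -12203 + (-12 - 1*(-4)²*(-1/102)) = -12203 + (-12 - 1*16*(-1/102)) = -12203 + (-12 + 8/51) = -12203 - 604/51 = -622957/51 ≈ -12215.)
t + 13149 = -622957/51 + 13149 = 47642/51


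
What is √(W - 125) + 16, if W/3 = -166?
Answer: 16 + I*√623 ≈ 16.0 + 24.96*I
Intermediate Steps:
W = -498 (W = 3*(-166) = -498)
√(W - 125) + 16 = √(-498 - 125) + 16 = √(-623) + 16 = I*√623 + 16 = 16 + I*√623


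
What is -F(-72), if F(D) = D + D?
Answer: 144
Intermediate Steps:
F(D) = 2*D
-F(-72) = -2*(-72) = -1*(-144) = 144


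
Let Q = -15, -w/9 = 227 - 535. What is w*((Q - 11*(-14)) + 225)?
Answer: 1009008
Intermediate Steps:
w = 2772 (w = -9*(227 - 535) = -9*(-308) = 2772)
w*((Q - 11*(-14)) + 225) = 2772*((-15 - 11*(-14)) + 225) = 2772*((-15 + 154) + 225) = 2772*(139 + 225) = 2772*364 = 1009008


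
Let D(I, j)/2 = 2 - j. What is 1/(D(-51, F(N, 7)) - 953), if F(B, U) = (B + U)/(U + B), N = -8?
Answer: -1/951 ≈ -0.0010515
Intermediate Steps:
F(B, U) = 1 (F(B, U) = (B + U)/(B + U) = 1)
D(I, j) = 4 - 2*j (D(I, j) = 2*(2 - j) = 4 - 2*j)
1/(D(-51, F(N, 7)) - 953) = 1/((4 - 2*1) - 953) = 1/((4 - 2) - 953) = 1/(2 - 953) = 1/(-951) = -1/951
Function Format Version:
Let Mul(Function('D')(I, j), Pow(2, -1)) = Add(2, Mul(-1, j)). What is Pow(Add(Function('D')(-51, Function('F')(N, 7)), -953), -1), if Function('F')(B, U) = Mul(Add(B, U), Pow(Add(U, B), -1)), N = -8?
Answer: Rational(-1, 951) ≈ -0.0010515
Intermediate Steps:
Function('F')(B, U) = 1 (Function('F')(B, U) = Mul(Add(B, U), Pow(Add(B, U), -1)) = 1)
Function('D')(I, j) = Add(4, Mul(-2, j)) (Function('D')(I, j) = Mul(2, Add(2, Mul(-1, j))) = Add(4, Mul(-2, j)))
Pow(Add(Function('D')(-51, Function('F')(N, 7)), -953), -1) = Pow(Add(Add(4, Mul(-2, 1)), -953), -1) = Pow(Add(Add(4, -2), -953), -1) = Pow(Add(2, -953), -1) = Pow(-951, -1) = Rational(-1, 951)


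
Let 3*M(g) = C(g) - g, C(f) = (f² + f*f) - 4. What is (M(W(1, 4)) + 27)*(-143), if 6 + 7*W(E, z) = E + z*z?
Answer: -563134/147 ≈ -3830.8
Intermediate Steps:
C(f) = -4 + 2*f² (C(f) = (f² + f²) - 4 = 2*f² - 4 = -4 + 2*f²)
W(E, z) = -6/7 + E/7 + z²/7 (W(E, z) = -6/7 + (E + z*z)/7 = -6/7 + (E + z²)/7 = -6/7 + (E/7 + z²/7) = -6/7 + E/7 + z²/7)
M(g) = -4/3 - g/3 + 2*g²/3 (M(g) = ((-4 + 2*g²) - g)/3 = (-4 - g + 2*g²)/3 = -4/3 - g/3 + 2*g²/3)
(M(W(1, 4)) + 27)*(-143) = ((-4/3 - (-6/7 + (⅐)*1 + (⅐)*4²)/3 + 2*(-6/7 + (⅐)*1 + (⅐)*4²)²/3) + 27)*(-143) = ((-4/3 - (-6/7 + ⅐ + (⅐)*16)/3 + 2*(-6/7 + ⅐ + (⅐)*16)²/3) + 27)*(-143) = ((-4/3 - (-6/7 + ⅐ + 16/7)/3 + 2*(-6/7 + ⅐ + 16/7)²/3) + 27)*(-143) = ((-4/3 - ⅓*11/7 + 2*(11/7)²/3) + 27)*(-143) = ((-4/3 - 11/21 + (⅔)*(121/49)) + 27)*(-143) = ((-4/3 - 11/21 + 242/147) + 27)*(-143) = (-31/147 + 27)*(-143) = (3938/147)*(-143) = -563134/147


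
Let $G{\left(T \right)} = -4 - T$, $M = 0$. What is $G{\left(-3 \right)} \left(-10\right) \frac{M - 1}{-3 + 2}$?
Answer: $10$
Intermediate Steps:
$G{\left(-3 \right)} \left(-10\right) \frac{M - 1}{-3 + 2} = \left(-4 - -3\right) \left(-10\right) \frac{0 - 1}{-3 + 2} = \left(-4 + 3\right) \left(-10\right) \left(- \frac{1}{-1}\right) = \left(-1\right) \left(-10\right) \left(\left(-1\right) \left(-1\right)\right) = 10 \cdot 1 = 10$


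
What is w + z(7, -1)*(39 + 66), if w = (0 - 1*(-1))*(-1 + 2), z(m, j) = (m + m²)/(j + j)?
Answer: -2939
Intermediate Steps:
z(m, j) = (m + m²)/(2*j) (z(m, j) = (m + m²)/((2*j)) = (m + m²)*(1/(2*j)) = (m + m²)/(2*j))
w = 1 (w = (0 + 1)*1 = 1*1 = 1)
w + z(7, -1)*(39 + 66) = 1 + ((½)*7*(1 + 7)/(-1))*(39 + 66) = 1 + ((½)*7*(-1)*8)*105 = 1 - 28*105 = 1 - 2940 = -2939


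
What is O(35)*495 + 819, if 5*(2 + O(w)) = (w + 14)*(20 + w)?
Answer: 266634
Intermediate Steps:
O(w) = -2 + (14 + w)*(20 + w)/5 (O(w) = -2 + ((w + 14)*(20 + w))/5 = -2 + ((14 + w)*(20 + w))/5 = -2 + (14 + w)*(20 + w)/5)
O(35)*495 + 819 = (54 + (1/5)*35**2 + (34/5)*35)*495 + 819 = (54 + (1/5)*1225 + 238)*495 + 819 = (54 + 245 + 238)*495 + 819 = 537*495 + 819 = 265815 + 819 = 266634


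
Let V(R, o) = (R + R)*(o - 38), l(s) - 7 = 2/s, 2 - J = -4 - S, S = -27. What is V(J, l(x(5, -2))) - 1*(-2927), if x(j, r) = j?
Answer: 21061/5 ≈ 4212.2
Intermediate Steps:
J = -21 (J = 2 - (-4 - 1*(-27)) = 2 - (-4 + 27) = 2 - 1*23 = 2 - 23 = -21)
l(s) = 7 + 2/s
V(R, o) = 2*R*(-38 + o) (V(R, o) = (2*R)*(-38 + o) = 2*R*(-38 + o))
V(J, l(x(5, -2))) - 1*(-2927) = 2*(-21)*(-38 + (7 + 2/5)) - 1*(-2927) = 2*(-21)*(-38 + (7 + 2*(⅕))) + 2927 = 2*(-21)*(-38 + (7 + ⅖)) + 2927 = 2*(-21)*(-38 + 37/5) + 2927 = 2*(-21)*(-153/5) + 2927 = 6426/5 + 2927 = 21061/5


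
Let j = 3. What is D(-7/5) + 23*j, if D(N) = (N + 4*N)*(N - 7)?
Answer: 639/5 ≈ 127.80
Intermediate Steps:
D(N) = 5*N*(-7 + N) (D(N) = (5*N)*(-7 + N) = 5*N*(-7 + N))
D(-7/5) + 23*j = 5*(-7/5)*(-7 - 7/5) + 23*3 = 5*(-7*⅕)*(-7 - 7*⅕) + 69 = 5*(-7/5)*(-7 - 7/5) + 69 = 5*(-7/5)*(-42/5) + 69 = 294/5 + 69 = 639/5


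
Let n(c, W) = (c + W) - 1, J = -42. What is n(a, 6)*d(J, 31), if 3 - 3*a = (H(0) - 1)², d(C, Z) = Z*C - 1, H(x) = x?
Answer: -22151/3 ≈ -7383.7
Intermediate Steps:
d(C, Z) = -1 + C*Z (d(C, Z) = C*Z - 1 = -1 + C*Z)
a = ⅔ (a = 1 - (0 - 1)²/3 = 1 - ⅓*(-1)² = 1 - ⅓*1 = 1 - ⅓ = ⅔ ≈ 0.66667)
n(c, W) = -1 + W + c (n(c, W) = (W + c) - 1 = -1 + W + c)
n(a, 6)*d(J, 31) = (-1 + 6 + ⅔)*(-1 - 42*31) = 17*(-1 - 1302)/3 = (17/3)*(-1303) = -22151/3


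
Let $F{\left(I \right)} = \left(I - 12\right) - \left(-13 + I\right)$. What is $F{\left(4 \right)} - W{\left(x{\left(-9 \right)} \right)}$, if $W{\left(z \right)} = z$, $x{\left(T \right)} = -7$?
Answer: $8$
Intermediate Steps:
$F{\left(I \right)} = 1$ ($F{\left(I \right)} = \left(-12 + I\right) - \left(-13 + I\right) = 1$)
$F{\left(4 \right)} - W{\left(x{\left(-9 \right)} \right)} = 1 - -7 = 1 + 7 = 8$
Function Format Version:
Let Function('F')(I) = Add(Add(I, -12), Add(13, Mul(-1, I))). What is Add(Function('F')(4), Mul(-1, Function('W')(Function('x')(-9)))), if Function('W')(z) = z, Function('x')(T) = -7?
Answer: 8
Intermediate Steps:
Function('F')(I) = 1 (Function('F')(I) = Add(Add(-12, I), Add(13, Mul(-1, I))) = 1)
Add(Function('F')(4), Mul(-1, Function('W')(Function('x')(-9)))) = Add(1, Mul(-1, -7)) = Add(1, 7) = 8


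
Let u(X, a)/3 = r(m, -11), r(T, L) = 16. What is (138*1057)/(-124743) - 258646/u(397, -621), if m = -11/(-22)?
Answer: -5378546591/997944 ≈ -5389.6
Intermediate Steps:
m = 1/2 (m = -11*(-1/22) = 1/2 ≈ 0.50000)
u(X, a) = 48 (u(X, a) = 3*16 = 48)
(138*1057)/(-124743) - 258646/u(397, -621) = (138*1057)/(-124743) - 258646/48 = 145866*(-1/124743) - 258646*1/48 = -48622/41581 - 129323/24 = -5378546591/997944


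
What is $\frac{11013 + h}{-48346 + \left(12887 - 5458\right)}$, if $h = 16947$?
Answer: $- \frac{9320}{13639} \approx -0.68333$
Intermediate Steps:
$\frac{11013 + h}{-48346 + \left(12887 - 5458\right)} = \frac{11013 + 16947}{-48346 + \left(12887 - 5458\right)} = \frac{27960}{-48346 + 7429} = \frac{27960}{-40917} = 27960 \left(- \frac{1}{40917}\right) = - \frac{9320}{13639}$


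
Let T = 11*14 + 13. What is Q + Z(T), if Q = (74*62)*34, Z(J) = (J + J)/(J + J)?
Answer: 155993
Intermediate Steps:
T = 167 (T = 154 + 13 = 167)
Z(J) = 1 (Z(J) = (2*J)/((2*J)) = (2*J)*(1/(2*J)) = 1)
Q = 155992 (Q = 4588*34 = 155992)
Q + Z(T) = 155992 + 1 = 155993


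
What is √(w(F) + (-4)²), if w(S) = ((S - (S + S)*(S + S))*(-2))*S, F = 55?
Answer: √1324966 ≈ 1151.1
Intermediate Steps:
w(S) = S*(-2*S + 8*S²) (w(S) = ((S - 2*S*2*S)*(-2))*S = ((S - 4*S²)*(-2))*S = (-2*S + 8*S²)*S = S*(-2*S + 8*S²))
√(w(F) + (-4)²) = √(55²*(-2 + 8*55) + (-4)²) = √(3025*(-2 + 440) + 16) = √(3025*438 + 16) = √(1324950 + 16) = √1324966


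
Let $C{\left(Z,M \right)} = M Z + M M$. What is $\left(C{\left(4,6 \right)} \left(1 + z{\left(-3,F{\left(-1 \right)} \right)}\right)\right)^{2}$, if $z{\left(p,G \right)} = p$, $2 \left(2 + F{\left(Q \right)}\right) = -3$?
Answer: $14400$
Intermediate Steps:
$F{\left(Q \right)} = - \frac{7}{2}$ ($F{\left(Q \right)} = -2 + \frac{1}{2} \left(-3\right) = -2 - \frac{3}{2} = - \frac{7}{2}$)
$C{\left(Z,M \right)} = M^{2} + M Z$ ($C{\left(Z,M \right)} = M Z + M^{2} = M^{2} + M Z$)
$\left(C{\left(4,6 \right)} \left(1 + z{\left(-3,F{\left(-1 \right)} \right)}\right)\right)^{2} = \left(6 \left(6 + 4\right) \left(1 - 3\right)\right)^{2} = \left(6 \cdot 10 \left(-2\right)\right)^{2} = \left(60 \left(-2\right)\right)^{2} = \left(-120\right)^{2} = 14400$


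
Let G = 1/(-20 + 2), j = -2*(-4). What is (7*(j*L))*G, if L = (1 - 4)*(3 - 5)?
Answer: -56/3 ≈ -18.667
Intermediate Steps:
j = 8
L = 6 (L = -3*(-2) = 6)
G = -1/18 (G = 1/(-18) = -1/18 ≈ -0.055556)
(7*(j*L))*G = (7*(8*6))*(-1/18) = (7*48)*(-1/18) = 336*(-1/18) = -56/3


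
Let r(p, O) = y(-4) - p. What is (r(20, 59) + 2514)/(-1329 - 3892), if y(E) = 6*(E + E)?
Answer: -2446/5221 ≈ -0.46849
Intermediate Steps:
y(E) = 12*E (y(E) = 6*(2*E) = 12*E)
r(p, O) = -48 - p (r(p, O) = 12*(-4) - p = -48 - p)
(r(20, 59) + 2514)/(-1329 - 3892) = ((-48 - 1*20) + 2514)/(-1329 - 3892) = ((-48 - 20) + 2514)/(-5221) = (-68 + 2514)*(-1/5221) = 2446*(-1/5221) = -2446/5221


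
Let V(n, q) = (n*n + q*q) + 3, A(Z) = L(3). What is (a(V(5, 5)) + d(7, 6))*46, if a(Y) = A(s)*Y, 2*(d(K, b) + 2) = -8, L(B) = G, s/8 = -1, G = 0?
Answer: -276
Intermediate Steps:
s = -8 (s = 8*(-1) = -8)
L(B) = 0
A(Z) = 0
d(K, b) = -6 (d(K, b) = -2 + (½)*(-8) = -2 - 4 = -6)
V(n, q) = 3 + n² + q² (V(n, q) = (n² + q²) + 3 = 3 + n² + q²)
a(Y) = 0 (a(Y) = 0*Y = 0)
(a(V(5, 5)) + d(7, 6))*46 = (0 - 6)*46 = -6*46 = -276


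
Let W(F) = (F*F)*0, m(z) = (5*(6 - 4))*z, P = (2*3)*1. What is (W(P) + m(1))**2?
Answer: 100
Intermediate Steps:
P = 6 (P = 6*1 = 6)
m(z) = 10*z (m(z) = (5*2)*z = 10*z)
W(F) = 0 (W(F) = F**2*0 = 0)
(W(P) + m(1))**2 = (0 + 10*1)**2 = (0 + 10)**2 = 10**2 = 100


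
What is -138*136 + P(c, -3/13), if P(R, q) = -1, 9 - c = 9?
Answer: -18769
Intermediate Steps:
c = 0 (c = 9 - 1*9 = 9 - 9 = 0)
-138*136 + P(c, -3/13) = -138*136 - 1 = -18768 - 1 = -18769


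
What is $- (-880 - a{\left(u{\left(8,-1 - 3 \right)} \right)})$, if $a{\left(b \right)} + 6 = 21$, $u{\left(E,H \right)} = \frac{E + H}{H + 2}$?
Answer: $895$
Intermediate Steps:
$u{\left(E,H \right)} = \frac{E + H}{2 + H}$
$a{\left(b \right)} = 15$ ($a{\left(b \right)} = -6 + 21 = 15$)
$- (-880 - a{\left(u{\left(8,-1 - 3 \right)} \right)}) = - (-880 - 15) = \left(-1\right) \left(-895\right) = 895$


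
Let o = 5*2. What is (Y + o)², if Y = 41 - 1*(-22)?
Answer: 5329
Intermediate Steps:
o = 10
Y = 63 (Y = 41 + 22 = 63)
(Y + o)² = (63 + 10)² = 73² = 5329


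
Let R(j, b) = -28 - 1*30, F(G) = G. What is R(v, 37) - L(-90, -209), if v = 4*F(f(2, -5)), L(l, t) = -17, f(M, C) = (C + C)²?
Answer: -41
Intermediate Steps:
f(M, C) = 4*C² (f(M, C) = (2*C)² = 4*C²)
v = 400 (v = 4*(4*(-5)²) = 4*(4*25) = 4*100 = 400)
R(j, b) = -58 (R(j, b) = -28 - 30 = -58)
R(v, 37) - L(-90, -209) = -58 - 1*(-17) = -58 + 17 = -41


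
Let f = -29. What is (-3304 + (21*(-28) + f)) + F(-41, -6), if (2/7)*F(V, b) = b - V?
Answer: -7597/2 ≈ -3798.5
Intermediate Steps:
F(V, b) = -7*V/2 + 7*b/2 (F(V, b) = 7*(b - V)/2 = -7*V/2 + 7*b/2)
(-3304 + (21*(-28) + f)) + F(-41, -6) = (-3304 + (21*(-28) - 29)) + (-7/2*(-41) + (7/2)*(-6)) = (-3304 + (-588 - 29)) + (287/2 - 21) = (-3304 - 617) + 245/2 = -3921 + 245/2 = -7597/2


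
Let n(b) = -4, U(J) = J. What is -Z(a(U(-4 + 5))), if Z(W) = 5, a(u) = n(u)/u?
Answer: -5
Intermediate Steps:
a(u) = -4/u
-Z(a(U(-4 + 5))) = -1*5 = -5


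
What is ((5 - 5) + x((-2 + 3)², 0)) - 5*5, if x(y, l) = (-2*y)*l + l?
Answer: -25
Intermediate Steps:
x(y, l) = l - 2*l*y (x(y, l) = -2*l*y + l = l - 2*l*y)
((5 - 5) + x((-2 + 3)², 0)) - 5*5 = ((5 - 5) + 0*(1 - 2*(-2 + 3)²)) - 5*5 = (0 + 0*(1 - 2*1²)) - 25 = (0 + 0*(1 - 2*1)) - 25 = (0 + 0*(1 - 2)) - 25 = (0 + 0*(-1)) - 25 = (0 + 0) - 25 = 0 - 25 = -25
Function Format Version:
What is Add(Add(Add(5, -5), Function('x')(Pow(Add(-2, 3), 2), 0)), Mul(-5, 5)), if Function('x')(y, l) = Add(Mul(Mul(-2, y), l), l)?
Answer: -25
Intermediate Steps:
Function('x')(y, l) = Add(l, Mul(-2, l, y)) (Function('x')(y, l) = Add(Mul(-2, l, y), l) = Add(l, Mul(-2, l, y)))
Add(Add(Add(5, -5), Function('x')(Pow(Add(-2, 3), 2), 0)), Mul(-5, 5)) = Add(Add(Add(5, -5), Mul(0, Add(1, Mul(-2, Pow(Add(-2, 3), 2))))), Mul(-5, 5)) = Add(Add(0, Mul(0, Add(1, Mul(-2, Pow(1, 2))))), -25) = Add(Add(0, Mul(0, Add(1, Mul(-2, 1)))), -25) = Add(Add(0, Mul(0, Add(1, -2))), -25) = Add(Add(0, Mul(0, -1)), -25) = Add(Add(0, 0), -25) = Add(0, -25) = -25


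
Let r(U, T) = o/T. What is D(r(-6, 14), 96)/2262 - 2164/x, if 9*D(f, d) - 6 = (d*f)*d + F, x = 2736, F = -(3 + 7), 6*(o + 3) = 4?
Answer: -670391/773604 ≈ -0.86658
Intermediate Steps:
o = -7/3 (o = -3 + (⅙)*4 = -3 + ⅔ = -7/3 ≈ -2.3333)
F = -10 (F = -1*10 = -10)
r(U, T) = -7/(3*T)
D(f, d) = -4/9 + f*d²/9 (D(f, d) = ⅔ + ((d*f)*d - 10)/9 = ⅔ + (f*d² - 10)/9 = ⅔ + (-10 + f*d²)/9 = ⅔ + (-10/9 + f*d²/9) = -4/9 + f*d²/9)
D(r(-6, 14), 96)/2262 - 2164/x = (-4/9 + (⅑)*(-7/3/14)*96²)/2262 - 2164/2736 = (-4/9 + (⅑)*(-7/3*1/14)*9216)*(1/2262) - 2164*1/2736 = (-4/9 + (⅑)*(-⅙)*9216)*(1/2262) - 541/684 = (-4/9 - 512/3)*(1/2262) - 541/684 = -1540/9*1/2262 - 541/684 = -770/10179 - 541/684 = -670391/773604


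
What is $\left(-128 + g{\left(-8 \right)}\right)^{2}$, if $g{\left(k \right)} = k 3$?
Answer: $23104$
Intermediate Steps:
$g{\left(k \right)} = 3 k$
$\left(-128 + g{\left(-8 \right)}\right)^{2} = \left(-128 + 3 \left(-8\right)\right)^{2} = \left(-128 - 24\right)^{2} = \left(-152\right)^{2} = 23104$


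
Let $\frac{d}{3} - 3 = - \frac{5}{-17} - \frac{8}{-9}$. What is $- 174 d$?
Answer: $- \frac{37120}{17} \approx -2183.5$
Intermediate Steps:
$d = \frac{640}{51}$ ($d = 9 + 3 \left(- \frac{5}{-17} - \frac{8}{-9}\right) = 9 + 3 \left(\left(-5\right) \left(- \frac{1}{17}\right) - - \frac{8}{9}\right) = 9 + 3 \left(\frac{5}{17} + \frac{8}{9}\right) = 9 + 3 \cdot \frac{181}{153} = 9 + \frac{181}{51} = \frac{640}{51} \approx 12.549$)
$- 174 d = \left(-174\right) \frac{640}{51} = - \frac{37120}{17}$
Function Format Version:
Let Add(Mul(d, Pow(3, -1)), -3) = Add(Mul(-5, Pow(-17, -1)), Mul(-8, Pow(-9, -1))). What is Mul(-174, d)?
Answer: Rational(-37120, 17) ≈ -2183.5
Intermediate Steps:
d = Rational(640, 51) (d = Add(9, Mul(3, Add(Mul(-5, Pow(-17, -1)), Mul(-8, Pow(-9, -1))))) = Add(9, Mul(3, Add(Mul(-5, Rational(-1, 17)), Mul(-8, Rational(-1, 9))))) = Add(9, Mul(3, Add(Rational(5, 17), Rational(8, 9)))) = Add(9, Mul(3, Rational(181, 153))) = Add(9, Rational(181, 51)) = Rational(640, 51) ≈ 12.549)
Mul(-174, d) = Mul(-174, Rational(640, 51)) = Rational(-37120, 17)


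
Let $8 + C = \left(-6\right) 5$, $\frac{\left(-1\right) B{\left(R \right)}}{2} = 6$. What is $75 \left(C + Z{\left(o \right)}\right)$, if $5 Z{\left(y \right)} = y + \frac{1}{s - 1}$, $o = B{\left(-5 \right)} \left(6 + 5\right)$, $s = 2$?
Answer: $-4815$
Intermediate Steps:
$B{\left(R \right)} = -12$ ($B{\left(R \right)} = \left(-2\right) 6 = -12$)
$C = -38$ ($C = -8 - 30 = -38$)
$o = -132$ ($o = - 12 \left(6 + 5\right) = \left(-12\right) 11 = -132$)
$Z{\left(y \right)} = \frac{1}{5} + \frac{y}{5}$ ($Z{\left(y \right)} = \frac{y + \frac{1}{2 - 1}}{5} = \frac{y + 1^{-1}}{5} = \frac{y + 1}{5} = \frac{1 + y}{5} = \frac{1}{5} + \frac{y}{5}$)
$75 \left(C + Z{\left(o \right)}\right) = 75 \left(-38 + \left(\frac{1}{5} + \frac{1}{5} \left(-132\right)\right)\right) = 75 \left(-38 + \left(\frac{1}{5} - \frac{132}{5}\right)\right) = 75 \left(-38 - \frac{131}{5}\right) = 75 \left(- \frac{321}{5}\right) = -4815$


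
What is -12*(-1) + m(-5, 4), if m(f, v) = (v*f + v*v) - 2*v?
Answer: 0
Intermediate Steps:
m(f, v) = v² - 2*v + f*v (m(f, v) = (f*v + v²) - 2*v = (v² + f*v) - 2*v = v² - 2*v + f*v)
-12*(-1) + m(-5, 4) = -12*(-1) + 4*(-2 - 5 + 4) = 12 + 4*(-3) = 12 - 12 = 0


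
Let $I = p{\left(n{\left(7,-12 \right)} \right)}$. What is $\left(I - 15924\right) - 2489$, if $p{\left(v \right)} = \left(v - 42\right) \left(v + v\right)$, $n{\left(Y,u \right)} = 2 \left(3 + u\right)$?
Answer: $-16253$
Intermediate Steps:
$n{\left(Y,u \right)} = 6 + 2 u$
$p{\left(v \right)} = 2 v \left(-42 + v\right)$ ($p{\left(v \right)} = \left(-42 + v\right) 2 v = 2 v \left(-42 + v\right)$)
$I = 2160$ ($I = 2 \left(6 + 2 \left(-12\right)\right) \left(-42 + \left(6 + 2 \left(-12\right)\right)\right) = 2 \left(6 - 24\right) \left(-42 + \left(6 - 24\right)\right) = 2 \left(-18\right) \left(-42 - 18\right) = 2 \left(-18\right) \left(-60\right) = 2160$)
$\left(I - 15924\right) - 2489 = \left(2160 - 15924\right) - 2489 = -13764 - 2489 = -16253$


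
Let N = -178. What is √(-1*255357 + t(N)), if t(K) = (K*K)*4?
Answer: I*√128621 ≈ 358.64*I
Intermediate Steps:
t(K) = 4*K² (t(K) = K²*4 = 4*K²)
√(-1*255357 + t(N)) = √(-1*255357 + 4*(-178)²) = √(-255357 + 4*31684) = √(-255357 + 126736) = √(-128621) = I*√128621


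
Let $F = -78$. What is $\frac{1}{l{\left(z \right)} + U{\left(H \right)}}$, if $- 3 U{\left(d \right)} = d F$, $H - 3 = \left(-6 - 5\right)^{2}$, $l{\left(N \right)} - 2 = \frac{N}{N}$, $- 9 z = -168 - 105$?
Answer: $\frac{1}{3227} \approx 0.00030989$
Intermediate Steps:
$z = \frac{91}{3}$ ($z = - \frac{-168 - 105}{9} = \left(- \frac{1}{9}\right) \left(-273\right) = \frac{91}{3} \approx 30.333$)
$l{\left(N \right)} = 3$ ($l{\left(N \right)} = 2 + \frac{N}{N} = 2 + 1 = 3$)
$H = 124$ ($H = 3 + \left(-6 - 5\right)^{2} = 3 + \left(-11\right)^{2} = 3 + 121 = 124$)
$U{\left(d \right)} = 26 d$ ($U{\left(d \right)} = - \frac{d \left(-78\right)}{3} = - \frac{\left(-78\right) d}{3} = 26 d$)
$\frac{1}{l{\left(z \right)} + U{\left(H \right)}} = \frac{1}{3 + 26 \cdot 124} = \frac{1}{3 + 3224} = \frac{1}{3227}$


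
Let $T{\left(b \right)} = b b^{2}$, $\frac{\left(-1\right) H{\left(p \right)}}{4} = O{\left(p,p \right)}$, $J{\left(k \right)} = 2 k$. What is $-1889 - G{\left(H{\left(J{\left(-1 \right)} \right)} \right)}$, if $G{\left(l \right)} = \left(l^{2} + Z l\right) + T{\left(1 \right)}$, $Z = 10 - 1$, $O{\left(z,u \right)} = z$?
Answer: $-2026$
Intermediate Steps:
$Z = 9$ ($Z = 10 - 1 = 9$)
$H{\left(p \right)} = - 4 p$
$T{\left(b \right)} = b^{3}$
$G{\left(l \right)} = 1 + l^{2} + 9 l$ ($G{\left(l \right)} = \left(l^{2} + 9 l\right) + 1^{3} = \left(l^{2} + 9 l\right) + 1 = 1 + l^{2} + 9 l$)
$-1889 - G{\left(H{\left(J{\left(-1 \right)} \right)} \right)} = -1889 - \left(1 + \left(- 4 \cdot 2 \left(-1\right)\right)^{2} + 9 \left(- 4 \cdot 2 \left(-1\right)\right)\right) = -1889 - \left(1 + \left(\left(-4\right) \left(-2\right)\right)^{2} + 9 \left(\left(-4\right) \left(-2\right)\right)\right) = -1889 - \left(1 + 8^{2} + 9 \cdot 8\right) = -1889 - \left(1 + 64 + 72\right) = -1889 - 137 = -2026$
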